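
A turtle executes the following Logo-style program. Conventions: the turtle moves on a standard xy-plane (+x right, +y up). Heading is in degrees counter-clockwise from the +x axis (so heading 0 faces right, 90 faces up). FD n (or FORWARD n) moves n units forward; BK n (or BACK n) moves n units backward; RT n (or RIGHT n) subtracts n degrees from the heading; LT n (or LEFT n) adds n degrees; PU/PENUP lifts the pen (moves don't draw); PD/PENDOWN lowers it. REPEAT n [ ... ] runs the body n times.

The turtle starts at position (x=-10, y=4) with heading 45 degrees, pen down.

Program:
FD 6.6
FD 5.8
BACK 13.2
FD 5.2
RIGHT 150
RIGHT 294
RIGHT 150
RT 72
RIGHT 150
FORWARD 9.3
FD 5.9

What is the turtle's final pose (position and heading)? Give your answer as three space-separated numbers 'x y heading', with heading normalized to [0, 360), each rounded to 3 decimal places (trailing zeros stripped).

Answer: 2.677 -4.701 309

Derivation:
Executing turtle program step by step:
Start: pos=(-10,4), heading=45, pen down
FD 6.6: (-10,4) -> (-5.333,8.667) [heading=45, draw]
FD 5.8: (-5.333,8.667) -> (-1.232,12.768) [heading=45, draw]
BK 13.2: (-1.232,12.768) -> (-10.566,3.434) [heading=45, draw]
FD 5.2: (-10.566,3.434) -> (-6.889,7.111) [heading=45, draw]
RT 150: heading 45 -> 255
RT 294: heading 255 -> 321
RT 150: heading 321 -> 171
RT 72: heading 171 -> 99
RT 150: heading 99 -> 309
FD 9.3: (-6.889,7.111) -> (-1.036,-0.116) [heading=309, draw]
FD 5.9: (-1.036,-0.116) -> (2.677,-4.701) [heading=309, draw]
Final: pos=(2.677,-4.701), heading=309, 6 segment(s) drawn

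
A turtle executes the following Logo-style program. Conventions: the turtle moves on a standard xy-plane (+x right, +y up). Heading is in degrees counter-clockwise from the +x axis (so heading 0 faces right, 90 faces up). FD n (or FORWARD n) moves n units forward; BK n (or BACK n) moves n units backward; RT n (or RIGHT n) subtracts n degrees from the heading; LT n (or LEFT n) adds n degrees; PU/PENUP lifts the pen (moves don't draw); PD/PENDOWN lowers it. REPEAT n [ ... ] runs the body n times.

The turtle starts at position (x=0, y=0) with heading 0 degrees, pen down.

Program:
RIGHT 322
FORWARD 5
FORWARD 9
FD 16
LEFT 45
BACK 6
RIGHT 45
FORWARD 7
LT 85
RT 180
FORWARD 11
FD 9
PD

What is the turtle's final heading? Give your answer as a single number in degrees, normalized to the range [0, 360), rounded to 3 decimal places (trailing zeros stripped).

Executing turtle program step by step:
Start: pos=(0,0), heading=0, pen down
RT 322: heading 0 -> 38
FD 5: (0,0) -> (3.94,3.078) [heading=38, draw]
FD 9: (3.94,3.078) -> (11.032,8.619) [heading=38, draw]
FD 16: (11.032,8.619) -> (23.64,18.47) [heading=38, draw]
LT 45: heading 38 -> 83
BK 6: (23.64,18.47) -> (22.909,12.515) [heading=83, draw]
RT 45: heading 83 -> 38
FD 7: (22.909,12.515) -> (28.425,16.824) [heading=38, draw]
LT 85: heading 38 -> 123
RT 180: heading 123 -> 303
FD 11: (28.425,16.824) -> (34.416,7.599) [heading=303, draw]
FD 9: (34.416,7.599) -> (39.318,0.051) [heading=303, draw]
PD: pen down
Final: pos=(39.318,0.051), heading=303, 7 segment(s) drawn

Answer: 303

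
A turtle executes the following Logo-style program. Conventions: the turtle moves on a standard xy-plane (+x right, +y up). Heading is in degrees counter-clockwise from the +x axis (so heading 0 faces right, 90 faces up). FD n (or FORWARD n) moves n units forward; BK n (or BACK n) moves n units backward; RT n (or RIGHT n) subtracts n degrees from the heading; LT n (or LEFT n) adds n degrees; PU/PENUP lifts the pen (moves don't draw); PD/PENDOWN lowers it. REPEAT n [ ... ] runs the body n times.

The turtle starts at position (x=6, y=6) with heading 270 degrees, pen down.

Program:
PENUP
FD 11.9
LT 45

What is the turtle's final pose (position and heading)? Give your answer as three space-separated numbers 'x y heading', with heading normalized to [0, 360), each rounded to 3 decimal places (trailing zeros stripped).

Answer: 6 -5.9 315

Derivation:
Executing turtle program step by step:
Start: pos=(6,6), heading=270, pen down
PU: pen up
FD 11.9: (6,6) -> (6,-5.9) [heading=270, move]
LT 45: heading 270 -> 315
Final: pos=(6,-5.9), heading=315, 0 segment(s) drawn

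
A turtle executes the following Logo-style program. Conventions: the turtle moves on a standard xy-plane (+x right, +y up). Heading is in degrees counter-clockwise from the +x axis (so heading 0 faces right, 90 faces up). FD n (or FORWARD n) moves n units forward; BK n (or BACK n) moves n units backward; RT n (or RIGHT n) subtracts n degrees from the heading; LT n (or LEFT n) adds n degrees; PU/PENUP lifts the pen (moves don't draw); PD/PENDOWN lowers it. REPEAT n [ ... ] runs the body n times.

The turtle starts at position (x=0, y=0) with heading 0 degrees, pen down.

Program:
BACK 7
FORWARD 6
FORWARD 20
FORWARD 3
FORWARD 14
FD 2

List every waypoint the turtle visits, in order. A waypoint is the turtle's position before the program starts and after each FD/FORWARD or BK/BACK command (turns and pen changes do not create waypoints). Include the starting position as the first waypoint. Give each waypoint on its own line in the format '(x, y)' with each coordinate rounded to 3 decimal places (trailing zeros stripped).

Executing turtle program step by step:
Start: pos=(0,0), heading=0, pen down
BK 7: (0,0) -> (-7,0) [heading=0, draw]
FD 6: (-7,0) -> (-1,0) [heading=0, draw]
FD 20: (-1,0) -> (19,0) [heading=0, draw]
FD 3: (19,0) -> (22,0) [heading=0, draw]
FD 14: (22,0) -> (36,0) [heading=0, draw]
FD 2: (36,0) -> (38,0) [heading=0, draw]
Final: pos=(38,0), heading=0, 6 segment(s) drawn
Waypoints (7 total):
(0, 0)
(-7, 0)
(-1, 0)
(19, 0)
(22, 0)
(36, 0)
(38, 0)

Answer: (0, 0)
(-7, 0)
(-1, 0)
(19, 0)
(22, 0)
(36, 0)
(38, 0)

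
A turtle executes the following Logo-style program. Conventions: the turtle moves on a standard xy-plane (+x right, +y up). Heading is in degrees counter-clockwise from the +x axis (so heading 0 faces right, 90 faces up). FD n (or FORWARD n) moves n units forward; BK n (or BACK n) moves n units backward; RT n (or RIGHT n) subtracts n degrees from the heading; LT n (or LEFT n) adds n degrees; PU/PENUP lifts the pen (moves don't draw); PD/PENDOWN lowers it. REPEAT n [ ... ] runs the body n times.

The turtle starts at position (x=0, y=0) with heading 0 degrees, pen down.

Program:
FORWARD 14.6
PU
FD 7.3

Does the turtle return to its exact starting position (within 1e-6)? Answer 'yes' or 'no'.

Executing turtle program step by step:
Start: pos=(0,0), heading=0, pen down
FD 14.6: (0,0) -> (14.6,0) [heading=0, draw]
PU: pen up
FD 7.3: (14.6,0) -> (21.9,0) [heading=0, move]
Final: pos=(21.9,0), heading=0, 1 segment(s) drawn

Start position: (0, 0)
Final position: (21.9, 0)
Distance = 21.9; >= 1e-6 -> NOT closed

Answer: no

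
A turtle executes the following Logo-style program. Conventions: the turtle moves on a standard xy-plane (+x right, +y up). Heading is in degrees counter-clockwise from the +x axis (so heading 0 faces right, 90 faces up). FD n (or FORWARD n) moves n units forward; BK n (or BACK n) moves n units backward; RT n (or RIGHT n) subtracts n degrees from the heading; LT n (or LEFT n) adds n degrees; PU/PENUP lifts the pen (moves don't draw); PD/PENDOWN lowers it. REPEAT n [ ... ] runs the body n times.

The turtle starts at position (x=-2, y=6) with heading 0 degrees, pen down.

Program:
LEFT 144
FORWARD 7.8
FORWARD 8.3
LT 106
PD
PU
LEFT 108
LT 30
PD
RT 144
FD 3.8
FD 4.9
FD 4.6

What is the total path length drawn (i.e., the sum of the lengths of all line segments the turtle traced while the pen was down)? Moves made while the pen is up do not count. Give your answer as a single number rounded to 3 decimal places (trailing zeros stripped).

Executing turtle program step by step:
Start: pos=(-2,6), heading=0, pen down
LT 144: heading 0 -> 144
FD 7.8: (-2,6) -> (-8.31,10.585) [heading=144, draw]
FD 8.3: (-8.31,10.585) -> (-15.025,15.463) [heading=144, draw]
LT 106: heading 144 -> 250
PD: pen down
PU: pen up
LT 108: heading 250 -> 358
LT 30: heading 358 -> 28
PD: pen down
RT 144: heading 28 -> 244
FD 3.8: (-15.025,15.463) -> (-16.691,12.048) [heading=244, draw]
FD 4.9: (-16.691,12.048) -> (-18.839,7.644) [heading=244, draw]
FD 4.6: (-18.839,7.644) -> (-20.856,3.509) [heading=244, draw]
Final: pos=(-20.856,3.509), heading=244, 5 segment(s) drawn

Segment lengths:
  seg 1: (-2,6) -> (-8.31,10.585), length = 7.8
  seg 2: (-8.31,10.585) -> (-15.025,15.463), length = 8.3
  seg 3: (-15.025,15.463) -> (-16.691,12.048), length = 3.8
  seg 4: (-16.691,12.048) -> (-18.839,7.644), length = 4.9
  seg 5: (-18.839,7.644) -> (-20.856,3.509), length = 4.6
Total = 29.4

Answer: 29.4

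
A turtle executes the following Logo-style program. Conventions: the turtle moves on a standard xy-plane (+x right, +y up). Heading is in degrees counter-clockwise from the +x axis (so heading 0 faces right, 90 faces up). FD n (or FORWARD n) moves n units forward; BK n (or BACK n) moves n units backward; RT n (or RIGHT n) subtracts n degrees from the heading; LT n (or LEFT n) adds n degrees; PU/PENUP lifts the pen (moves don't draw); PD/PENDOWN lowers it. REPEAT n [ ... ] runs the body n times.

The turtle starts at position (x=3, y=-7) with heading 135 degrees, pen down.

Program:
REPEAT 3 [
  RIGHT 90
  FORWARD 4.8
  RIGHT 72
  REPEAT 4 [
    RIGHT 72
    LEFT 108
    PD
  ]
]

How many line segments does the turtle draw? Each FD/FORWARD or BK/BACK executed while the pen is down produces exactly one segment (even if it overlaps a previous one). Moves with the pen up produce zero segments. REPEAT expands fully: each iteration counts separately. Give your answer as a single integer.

Executing turtle program step by step:
Start: pos=(3,-7), heading=135, pen down
REPEAT 3 [
  -- iteration 1/3 --
  RT 90: heading 135 -> 45
  FD 4.8: (3,-7) -> (6.394,-3.606) [heading=45, draw]
  RT 72: heading 45 -> 333
  REPEAT 4 [
    -- iteration 1/4 --
    RT 72: heading 333 -> 261
    LT 108: heading 261 -> 9
    PD: pen down
    -- iteration 2/4 --
    RT 72: heading 9 -> 297
    LT 108: heading 297 -> 45
    PD: pen down
    -- iteration 3/4 --
    RT 72: heading 45 -> 333
    LT 108: heading 333 -> 81
    PD: pen down
    -- iteration 4/4 --
    RT 72: heading 81 -> 9
    LT 108: heading 9 -> 117
    PD: pen down
  ]
  -- iteration 2/3 --
  RT 90: heading 117 -> 27
  FD 4.8: (6.394,-3.606) -> (10.671,-1.427) [heading=27, draw]
  RT 72: heading 27 -> 315
  REPEAT 4 [
    -- iteration 1/4 --
    RT 72: heading 315 -> 243
    LT 108: heading 243 -> 351
    PD: pen down
    -- iteration 2/4 --
    RT 72: heading 351 -> 279
    LT 108: heading 279 -> 27
    PD: pen down
    -- iteration 3/4 --
    RT 72: heading 27 -> 315
    LT 108: heading 315 -> 63
    PD: pen down
    -- iteration 4/4 --
    RT 72: heading 63 -> 351
    LT 108: heading 351 -> 99
    PD: pen down
  ]
  -- iteration 3/3 --
  RT 90: heading 99 -> 9
  FD 4.8: (10.671,-1.427) -> (15.412,-0.676) [heading=9, draw]
  RT 72: heading 9 -> 297
  REPEAT 4 [
    -- iteration 1/4 --
    RT 72: heading 297 -> 225
    LT 108: heading 225 -> 333
    PD: pen down
    -- iteration 2/4 --
    RT 72: heading 333 -> 261
    LT 108: heading 261 -> 9
    PD: pen down
    -- iteration 3/4 --
    RT 72: heading 9 -> 297
    LT 108: heading 297 -> 45
    PD: pen down
    -- iteration 4/4 --
    RT 72: heading 45 -> 333
    LT 108: heading 333 -> 81
    PD: pen down
  ]
]
Final: pos=(15.412,-0.676), heading=81, 3 segment(s) drawn
Segments drawn: 3

Answer: 3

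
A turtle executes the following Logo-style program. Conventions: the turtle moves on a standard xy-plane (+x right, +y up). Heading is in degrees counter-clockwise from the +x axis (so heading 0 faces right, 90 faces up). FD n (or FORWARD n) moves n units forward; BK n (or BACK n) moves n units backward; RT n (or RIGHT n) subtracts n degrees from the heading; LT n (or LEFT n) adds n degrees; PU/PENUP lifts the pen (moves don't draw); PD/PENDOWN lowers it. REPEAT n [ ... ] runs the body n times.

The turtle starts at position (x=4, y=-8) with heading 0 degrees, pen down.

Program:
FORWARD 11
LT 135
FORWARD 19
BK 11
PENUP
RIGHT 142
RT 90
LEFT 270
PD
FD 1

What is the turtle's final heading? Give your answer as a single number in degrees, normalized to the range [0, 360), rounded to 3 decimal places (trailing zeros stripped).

Answer: 173

Derivation:
Executing turtle program step by step:
Start: pos=(4,-8), heading=0, pen down
FD 11: (4,-8) -> (15,-8) [heading=0, draw]
LT 135: heading 0 -> 135
FD 19: (15,-8) -> (1.565,5.435) [heading=135, draw]
BK 11: (1.565,5.435) -> (9.343,-2.343) [heading=135, draw]
PU: pen up
RT 142: heading 135 -> 353
RT 90: heading 353 -> 263
LT 270: heading 263 -> 173
PD: pen down
FD 1: (9.343,-2.343) -> (8.351,-2.221) [heading=173, draw]
Final: pos=(8.351,-2.221), heading=173, 4 segment(s) drawn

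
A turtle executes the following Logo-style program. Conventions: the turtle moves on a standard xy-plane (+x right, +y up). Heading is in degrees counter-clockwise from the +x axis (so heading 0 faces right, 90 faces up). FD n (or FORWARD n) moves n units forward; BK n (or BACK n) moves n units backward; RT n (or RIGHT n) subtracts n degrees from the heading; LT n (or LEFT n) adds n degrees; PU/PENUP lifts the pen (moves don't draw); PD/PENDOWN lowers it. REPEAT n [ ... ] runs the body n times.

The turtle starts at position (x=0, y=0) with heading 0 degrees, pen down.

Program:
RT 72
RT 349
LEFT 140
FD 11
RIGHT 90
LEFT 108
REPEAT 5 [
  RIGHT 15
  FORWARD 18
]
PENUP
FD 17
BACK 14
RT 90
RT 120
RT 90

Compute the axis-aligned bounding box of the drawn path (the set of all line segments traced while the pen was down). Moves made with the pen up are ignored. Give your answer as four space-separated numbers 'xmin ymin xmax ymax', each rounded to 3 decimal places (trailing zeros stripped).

Executing turtle program step by step:
Start: pos=(0,0), heading=0, pen down
RT 72: heading 0 -> 288
RT 349: heading 288 -> 299
LT 140: heading 299 -> 79
FD 11: (0,0) -> (2.099,10.798) [heading=79, draw]
RT 90: heading 79 -> 349
LT 108: heading 349 -> 97
REPEAT 5 [
  -- iteration 1/5 --
  RT 15: heading 97 -> 82
  FD 18: (2.099,10.798) -> (4.604,28.623) [heading=82, draw]
  -- iteration 2/5 --
  RT 15: heading 82 -> 67
  FD 18: (4.604,28.623) -> (11.637,45.192) [heading=67, draw]
  -- iteration 3/5 --
  RT 15: heading 67 -> 52
  FD 18: (11.637,45.192) -> (22.719,59.376) [heading=52, draw]
  -- iteration 4/5 --
  RT 15: heading 52 -> 37
  FD 18: (22.719,59.376) -> (37.095,70.209) [heading=37, draw]
  -- iteration 5/5 --
  RT 15: heading 37 -> 22
  FD 18: (37.095,70.209) -> (53.784,76.952) [heading=22, draw]
]
PU: pen up
FD 17: (53.784,76.952) -> (69.546,83.32) [heading=22, move]
BK 14: (69.546,83.32) -> (56.565,78.075) [heading=22, move]
RT 90: heading 22 -> 292
RT 120: heading 292 -> 172
RT 90: heading 172 -> 82
Final: pos=(56.565,78.075), heading=82, 6 segment(s) drawn

Segment endpoints: x in {0, 2.099, 4.604, 11.637, 22.719, 37.095, 53.784}, y in {0, 10.798, 28.623, 45.192, 59.376, 70.209, 76.952}
xmin=0, ymin=0, xmax=53.784, ymax=76.952

Answer: 0 0 53.784 76.952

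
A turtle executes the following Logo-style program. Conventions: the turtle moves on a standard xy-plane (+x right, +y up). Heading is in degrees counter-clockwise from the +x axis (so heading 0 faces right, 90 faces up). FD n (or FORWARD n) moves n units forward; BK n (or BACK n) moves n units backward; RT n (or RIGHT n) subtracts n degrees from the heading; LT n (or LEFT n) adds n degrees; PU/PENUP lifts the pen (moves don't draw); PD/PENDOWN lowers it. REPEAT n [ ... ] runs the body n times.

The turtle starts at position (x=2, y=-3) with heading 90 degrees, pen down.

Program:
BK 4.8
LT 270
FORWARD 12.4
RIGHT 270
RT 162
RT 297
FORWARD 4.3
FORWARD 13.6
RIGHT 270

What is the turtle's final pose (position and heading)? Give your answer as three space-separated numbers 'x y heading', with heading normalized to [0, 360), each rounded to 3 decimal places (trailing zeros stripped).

Executing turtle program step by step:
Start: pos=(2,-3), heading=90, pen down
BK 4.8: (2,-3) -> (2,-7.8) [heading=90, draw]
LT 270: heading 90 -> 0
FD 12.4: (2,-7.8) -> (14.4,-7.8) [heading=0, draw]
RT 270: heading 0 -> 90
RT 162: heading 90 -> 288
RT 297: heading 288 -> 351
FD 4.3: (14.4,-7.8) -> (18.647,-8.473) [heading=351, draw]
FD 13.6: (18.647,-8.473) -> (32.08,-10.6) [heading=351, draw]
RT 270: heading 351 -> 81
Final: pos=(32.08,-10.6), heading=81, 4 segment(s) drawn

Answer: 32.08 -10.6 81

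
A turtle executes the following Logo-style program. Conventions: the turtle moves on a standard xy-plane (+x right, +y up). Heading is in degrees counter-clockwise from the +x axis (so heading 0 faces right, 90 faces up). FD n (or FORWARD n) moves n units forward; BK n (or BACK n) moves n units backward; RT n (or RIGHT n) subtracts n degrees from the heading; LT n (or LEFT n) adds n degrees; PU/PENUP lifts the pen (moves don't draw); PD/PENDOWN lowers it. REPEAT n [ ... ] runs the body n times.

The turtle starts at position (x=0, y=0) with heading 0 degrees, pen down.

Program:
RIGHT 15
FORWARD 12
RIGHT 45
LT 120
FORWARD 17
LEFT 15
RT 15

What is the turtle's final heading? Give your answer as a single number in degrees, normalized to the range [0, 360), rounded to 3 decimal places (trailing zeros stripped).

Executing turtle program step by step:
Start: pos=(0,0), heading=0, pen down
RT 15: heading 0 -> 345
FD 12: (0,0) -> (11.591,-3.106) [heading=345, draw]
RT 45: heading 345 -> 300
LT 120: heading 300 -> 60
FD 17: (11.591,-3.106) -> (20.091,11.617) [heading=60, draw]
LT 15: heading 60 -> 75
RT 15: heading 75 -> 60
Final: pos=(20.091,11.617), heading=60, 2 segment(s) drawn

Answer: 60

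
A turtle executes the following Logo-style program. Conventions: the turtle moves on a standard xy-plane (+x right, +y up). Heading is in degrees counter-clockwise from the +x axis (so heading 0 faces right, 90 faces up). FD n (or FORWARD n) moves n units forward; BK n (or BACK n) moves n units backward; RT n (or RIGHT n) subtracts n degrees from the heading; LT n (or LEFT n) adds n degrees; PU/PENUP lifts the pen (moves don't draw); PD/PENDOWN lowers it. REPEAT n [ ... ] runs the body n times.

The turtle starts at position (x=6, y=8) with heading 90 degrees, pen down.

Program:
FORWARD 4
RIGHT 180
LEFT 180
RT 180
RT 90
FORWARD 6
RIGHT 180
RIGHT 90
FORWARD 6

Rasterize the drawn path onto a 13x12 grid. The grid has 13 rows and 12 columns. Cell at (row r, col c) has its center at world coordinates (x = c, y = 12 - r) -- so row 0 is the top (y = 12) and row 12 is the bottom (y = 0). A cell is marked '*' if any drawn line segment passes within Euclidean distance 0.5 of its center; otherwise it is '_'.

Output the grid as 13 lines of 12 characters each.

Answer: *******_____
*_____*_____
*_____*_____
*_____*_____
*_____*_____
*___________
*___________
____________
____________
____________
____________
____________
____________

Derivation:
Segment 0: (6,8) -> (6,12)
Segment 1: (6,12) -> (0,12)
Segment 2: (0,12) -> (0,6)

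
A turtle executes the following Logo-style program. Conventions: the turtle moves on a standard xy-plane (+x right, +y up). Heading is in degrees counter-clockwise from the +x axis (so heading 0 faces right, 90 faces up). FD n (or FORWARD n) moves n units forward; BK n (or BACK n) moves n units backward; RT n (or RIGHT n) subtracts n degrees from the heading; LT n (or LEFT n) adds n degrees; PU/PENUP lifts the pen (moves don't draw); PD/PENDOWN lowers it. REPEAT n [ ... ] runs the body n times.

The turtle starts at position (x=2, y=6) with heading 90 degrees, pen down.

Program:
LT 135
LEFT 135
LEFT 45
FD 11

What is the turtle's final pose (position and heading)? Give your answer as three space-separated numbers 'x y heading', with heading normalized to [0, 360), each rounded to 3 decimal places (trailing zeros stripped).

Answer: 9.778 13.778 45

Derivation:
Executing turtle program step by step:
Start: pos=(2,6), heading=90, pen down
LT 135: heading 90 -> 225
LT 135: heading 225 -> 0
LT 45: heading 0 -> 45
FD 11: (2,6) -> (9.778,13.778) [heading=45, draw]
Final: pos=(9.778,13.778), heading=45, 1 segment(s) drawn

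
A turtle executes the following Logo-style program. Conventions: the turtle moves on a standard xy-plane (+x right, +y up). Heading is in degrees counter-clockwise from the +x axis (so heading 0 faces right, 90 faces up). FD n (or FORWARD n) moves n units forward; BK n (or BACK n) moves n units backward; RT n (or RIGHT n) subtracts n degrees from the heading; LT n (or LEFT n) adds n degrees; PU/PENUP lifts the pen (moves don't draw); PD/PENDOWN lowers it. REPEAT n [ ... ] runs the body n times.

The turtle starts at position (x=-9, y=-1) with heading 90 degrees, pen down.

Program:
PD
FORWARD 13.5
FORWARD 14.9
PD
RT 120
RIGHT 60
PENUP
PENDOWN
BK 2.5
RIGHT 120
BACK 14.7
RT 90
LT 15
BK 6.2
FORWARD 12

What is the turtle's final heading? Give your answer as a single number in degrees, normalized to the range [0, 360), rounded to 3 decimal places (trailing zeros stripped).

Executing turtle program step by step:
Start: pos=(-9,-1), heading=90, pen down
PD: pen down
FD 13.5: (-9,-1) -> (-9,12.5) [heading=90, draw]
FD 14.9: (-9,12.5) -> (-9,27.4) [heading=90, draw]
PD: pen down
RT 120: heading 90 -> 330
RT 60: heading 330 -> 270
PU: pen up
PD: pen down
BK 2.5: (-9,27.4) -> (-9,29.9) [heading=270, draw]
RT 120: heading 270 -> 150
BK 14.7: (-9,29.9) -> (3.731,22.55) [heading=150, draw]
RT 90: heading 150 -> 60
LT 15: heading 60 -> 75
BK 6.2: (3.731,22.55) -> (2.126,16.561) [heading=75, draw]
FD 12: (2.126,16.561) -> (5.232,28.152) [heading=75, draw]
Final: pos=(5.232,28.152), heading=75, 6 segment(s) drawn

Answer: 75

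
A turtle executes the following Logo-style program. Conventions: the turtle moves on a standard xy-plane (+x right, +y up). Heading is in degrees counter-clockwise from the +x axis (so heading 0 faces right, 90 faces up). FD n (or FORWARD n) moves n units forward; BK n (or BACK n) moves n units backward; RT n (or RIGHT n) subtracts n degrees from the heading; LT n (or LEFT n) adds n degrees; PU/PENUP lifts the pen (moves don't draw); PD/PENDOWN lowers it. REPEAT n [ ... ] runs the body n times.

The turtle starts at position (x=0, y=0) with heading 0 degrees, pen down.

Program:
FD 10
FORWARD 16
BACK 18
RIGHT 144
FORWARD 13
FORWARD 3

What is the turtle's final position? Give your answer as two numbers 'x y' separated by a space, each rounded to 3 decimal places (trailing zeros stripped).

Executing turtle program step by step:
Start: pos=(0,0), heading=0, pen down
FD 10: (0,0) -> (10,0) [heading=0, draw]
FD 16: (10,0) -> (26,0) [heading=0, draw]
BK 18: (26,0) -> (8,0) [heading=0, draw]
RT 144: heading 0 -> 216
FD 13: (8,0) -> (-2.517,-7.641) [heading=216, draw]
FD 3: (-2.517,-7.641) -> (-4.944,-9.405) [heading=216, draw]
Final: pos=(-4.944,-9.405), heading=216, 5 segment(s) drawn

Answer: -4.944 -9.405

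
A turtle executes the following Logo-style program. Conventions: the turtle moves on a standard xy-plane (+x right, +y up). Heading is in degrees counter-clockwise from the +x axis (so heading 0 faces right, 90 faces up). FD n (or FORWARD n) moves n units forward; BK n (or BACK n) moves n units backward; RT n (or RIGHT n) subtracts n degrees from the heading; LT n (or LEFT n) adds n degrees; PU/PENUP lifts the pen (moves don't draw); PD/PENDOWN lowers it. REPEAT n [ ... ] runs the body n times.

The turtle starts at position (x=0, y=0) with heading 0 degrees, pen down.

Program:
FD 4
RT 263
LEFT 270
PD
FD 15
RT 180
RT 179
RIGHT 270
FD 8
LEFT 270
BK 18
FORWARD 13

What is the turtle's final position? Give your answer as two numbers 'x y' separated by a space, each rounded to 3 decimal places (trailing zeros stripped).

Executing turtle program step by step:
Start: pos=(0,0), heading=0, pen down
FD 4: (0,0) -> (4,0) [heading=0, draw]
RT 263: heading 0 -> 97
LT 270: heading 97 -> 7
PD: pen down
FD 15: (4,0) -> (18.888,1.828) [heading=7, draw]
RT 180: heading 7 -> 187
RT 179: heading 187 -> 8
RT 270: heading 8 -> 98
FD 8: (18.888,1.828) -> (17.775,9.75) [heading=98, draw]
LT 270: heading 98 -> 8
BK 18: (17.775,9.75) -> (-0.05,7.245) [heading=8, draw]
FD 13: (-0.05,7.245) -> (12.823,9.054) [heading=8, draw]
Final: pos=(12.823,9.054), heading=8, 5 segment(s) drawn

Answer: 12.823 9.054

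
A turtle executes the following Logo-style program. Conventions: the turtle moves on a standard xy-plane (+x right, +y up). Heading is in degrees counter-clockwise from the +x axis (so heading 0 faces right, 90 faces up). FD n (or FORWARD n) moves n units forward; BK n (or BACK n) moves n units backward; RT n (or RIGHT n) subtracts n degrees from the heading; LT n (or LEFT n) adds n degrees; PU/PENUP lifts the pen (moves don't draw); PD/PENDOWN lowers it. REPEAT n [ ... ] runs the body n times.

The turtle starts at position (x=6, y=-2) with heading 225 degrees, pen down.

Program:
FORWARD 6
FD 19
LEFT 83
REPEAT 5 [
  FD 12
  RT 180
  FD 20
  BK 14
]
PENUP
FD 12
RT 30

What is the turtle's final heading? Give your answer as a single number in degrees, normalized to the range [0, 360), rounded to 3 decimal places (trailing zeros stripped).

Executing turtle program step by step:
Start: pos=(6,-2), heading=225, pen down
FD 6: (6,-2) -> (1.757,-6.243) [heading=225, draw]
FD 19: (1.757,-6.243) -> (-11.678,-19.678) [heading=225, draw]
LT 83: heading 225 -> 308
REPEAT 5 [
  -- iteration 1/5 --
  FD 12: (-11.678,-19.678) -> (-4.29,-29.134) [heading=308, draw]
  RT 180: heading 308 -> 128
  FD 20: (-4.29,-29.134) -> (-16.603,-13.374) [heading=128, draw]
  BK 14: (-16.603,-13.374) -> (-7.984,-24.406) [heading=128, draw]
  -- iteration 2/5 --
  FD 12: (-7.984,-24.406) -> (-15.372,-14.95) [heading=128, draw]
  RT 180: heading 128 -> 308
  FD 20: (-15.372,-14.95) -> (-3.058,-30.71) [heading=308, draw]
  BK 14: (-3.058,-30.71) -> (-11.678,-19.678) [heading=308, draw]
  -- iteration 3/5 --
  FD 12: (-11.678,-19.678) -> (-4.29,-29.134) [heading=308, draw]
  RT 180: heading 308 -> 128
  FD 20: (-4.29,-29.134) -> (-16.603,-13.374) [heading=128, draw]
  BK 14: (-16.603,-13.374) -> (-7.984,-24.406) [heading=128, draw]
  -- iteration 4/5 --
  FD 12: (-7.984,-24.406) -> (-15.372,-14.95) [heading=128, draw]
  RT 180: heading 128 -> 308
  FD 20: (-15.372,-14.95) -> (-3.058,-30.71) [heading=308, draw]
  BK 14: (-3.058,-30.71) -> (-11.678,-19.678) [heading=308, draw]
  -- iteration 5/5 --
  FD 12: (-11.678,-19.678) -> (-4.29,-29.134) [heading=308, draw]
  RT 180: heading 308 -> 128
  FD 20: (-4.29,-29.134) -> (-16.603,-13.374) [heading=128, draw]
  BK 14: (-16.603,-13.374) -> (-7.984,-24.406) [heading=128, draw]
]
PU: pen up
FD 12: (-7.984,-24.406) -> (-15.372,-14.95) [heading=128, move]
RT 30: heading 128 -> 98
Final: pos=(-15.372,-14.95), heading=98, 17 segment(s) drawn

Answer: 98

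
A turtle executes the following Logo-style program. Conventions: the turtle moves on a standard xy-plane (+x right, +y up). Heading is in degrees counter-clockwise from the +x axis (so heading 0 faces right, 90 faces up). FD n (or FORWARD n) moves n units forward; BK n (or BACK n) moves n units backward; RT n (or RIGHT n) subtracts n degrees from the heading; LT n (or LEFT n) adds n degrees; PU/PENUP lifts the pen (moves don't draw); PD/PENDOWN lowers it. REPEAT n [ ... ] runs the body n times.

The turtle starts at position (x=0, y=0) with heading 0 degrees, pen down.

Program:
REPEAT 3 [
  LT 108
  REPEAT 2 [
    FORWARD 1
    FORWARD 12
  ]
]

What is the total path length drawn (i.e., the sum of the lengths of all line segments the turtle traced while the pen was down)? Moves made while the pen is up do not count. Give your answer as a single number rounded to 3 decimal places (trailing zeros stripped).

Executing turtle program step by step:
Start: pos=(0,0), heading=0, pen down
REPEAT 3 [
  -- iteration 1/3 --
  LT 108: heading 0 -> 108
  REPEAT 2 [
    -- iteration 1/2 --
    FD 1: (0,0) -> (-0.309,0.951) [heading=108, draw]
    FD 12: (-0.309,0.951) -> (-4.017,12.364) [heading=108, draw]
    -- iteration 2/2 --
    FD 1: (-4.017,12.364) -> (-4.326,13.315) [heading=108, draw]
    FD 12: (-4.326,13.315) -> (-8.034,24.727) [heading=108, draw]
  ]
  -- iteration 2/3 --
  LT 108: heading 108 -> 216
  REPEAT 2 [
    -- iteration 1/2 --
    FD 1: (-8.034,24.727) -> (-8.843,24.14) [heading=216, draw]
    FD 12: (-8.843,24.14) -> (-18.552,17.086) [heading=216, draw]
    -- iteration 2/2 --
    FD 1: (-18.552,17.086) -> (-19.361,16.498) [heading=216, draw]
    FD 12: (-19.361,16.498) -> (-29.069,9.445) [heading=216, draw]
  ]
  -- iteration 3/3 --
  LT 108: heading 216 -> 324
  REPEAT 2 [
    -- iteration 1/2 --
    FD 1: (-29.069,9.445) -> (-28.26,8.857) [heading=324, draw]
    FD 12: (-28.26,8.857) -> (-18.552,1.804) [heading=324, draw]
    -- iteration 2/2 --
    FD 1: (-18.552,1.804) -> (-17.743,1.216) [heading=324, draw]
    FD 12: (-17.743,1.216) -> (-8.034,-5.837) [heading=324, draw]
  ]
]
Final: pos=(-8.034,-5.837), heading=324, 12 segment(s) drawn

Segment lengths:
  seg 1: (0,0) -> (-0.309,0.951), length = 1
  seg 2: (-0.309,0.951) -> (-4.017,12.364), length = 12
  seg 3: (-4.017,12.364) -> (-4.326,13.315), length = 1
  seg 4: (-4.326,13.315) -> (-8.034,24.727), length = 12
  seg 5: (-8.034,24.727) -> (-8.843,24.14), length = 1
  seg 6: (-8.843,24.14) -> (-18.552,17.086), length = 12
  seg 7: (-18.552,17.086) -> (-19.361,16.498), length = 1
  seg 8: (-19.361,16.498) -> (-29.069,9.445), length = 12
  seg 9: (-29.069,9.445) -> (-28.26,8.857), length = 1
  seg 10: (-28.26,8.857) -> (-18.552,1.804), length = 12
  seg 11: (-18.552,1.804) -> (-17.743,1.216), length = 1
  seg 12: (-17.743,1.216) -> (-8.034,-5.837), length = 12
Total = 78

Answer: 78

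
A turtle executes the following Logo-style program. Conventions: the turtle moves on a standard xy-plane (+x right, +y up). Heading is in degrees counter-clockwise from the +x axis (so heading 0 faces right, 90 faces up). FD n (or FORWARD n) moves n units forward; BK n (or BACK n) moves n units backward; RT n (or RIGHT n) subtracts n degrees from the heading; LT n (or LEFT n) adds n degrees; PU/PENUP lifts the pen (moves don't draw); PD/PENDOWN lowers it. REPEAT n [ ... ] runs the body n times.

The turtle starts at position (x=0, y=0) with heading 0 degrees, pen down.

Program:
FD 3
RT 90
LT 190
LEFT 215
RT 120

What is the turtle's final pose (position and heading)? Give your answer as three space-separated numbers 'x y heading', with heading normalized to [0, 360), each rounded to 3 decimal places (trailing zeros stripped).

Answer: 3 0 195

Derivation:
Executing turtle program step by step:
Start: pos=(0,0), heading=0, pen down
FD 3: (0,0) -> (3,0) [heading=0, draw]
RT 90: heading 0 -> 270
LT 190: heading 270 -> 100
LT 215: heading 100 -> 315
RT 120: heading 315 -> 195
Final: pos=(3,0), heading=195, 1 segment(s) drawn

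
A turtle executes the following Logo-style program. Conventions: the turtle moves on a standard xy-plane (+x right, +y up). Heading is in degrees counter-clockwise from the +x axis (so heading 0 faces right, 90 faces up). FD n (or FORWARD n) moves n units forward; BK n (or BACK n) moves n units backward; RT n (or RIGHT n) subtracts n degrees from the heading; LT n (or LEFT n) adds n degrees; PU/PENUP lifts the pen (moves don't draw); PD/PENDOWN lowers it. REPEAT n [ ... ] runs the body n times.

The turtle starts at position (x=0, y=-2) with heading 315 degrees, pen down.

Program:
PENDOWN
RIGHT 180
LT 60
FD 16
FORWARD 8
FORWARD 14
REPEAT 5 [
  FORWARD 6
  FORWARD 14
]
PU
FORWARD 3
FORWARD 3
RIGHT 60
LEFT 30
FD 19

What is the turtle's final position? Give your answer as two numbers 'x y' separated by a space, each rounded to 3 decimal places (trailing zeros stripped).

Executing turtle program step by step:
Start: pos=(0,-2), heading=315, pen down
PD: pen down
RT 180: heading 315 -> 135
LT 60: heading 135 -> 195
FD 16: (0,-2) -> (-15.455,-6.141) [heading=195, draw]
FD 8: (-15.455,-6.141) -> (-23.182,-8.212) [heading=195, draw]
FD 14: (-23.182,-8.212) -> (-36.705,-11.835) [heading=195, draw]
REPEAT 5 [
  -- iteration 1/5 --
  FD 6: (-36.705,-11.835) -> (-42.501,-13.388) [heading=195, draw]
  FD 14: (-42.501,-13.388) -> (-56.024,-17.012) [heading=195, draw]
  -- iteration 2/5 --
  FD 6: (-56.024,-17.012) -> (-61.819,-18.564) [heading=195, draw]
  FD 14: (-61.819,-18.564) -> (-75.342,-22.188) [heading=195, draw]
  -- iteration 3/5 --
  FD 6: (-75.342,-22.188) -> (-81.138,-23.741) [heading=195, draw]
  FD 14: (-81.138,-23.741) -> (-94.661,-27.364) [heading=195, draw]
  -- iteration 4/5 --
  FD 6: (-94.661,-27.364) -> (-100.456,-28.917) [heading=195, draw]
  FD 14: (-100.456,-28.917) -> (-113.979,-32.541) [heading=195, draw]
  -- iteration 5/5 --
  FD 6: (-113.979,-32.541) -> (-119.775,-34.094) [heading=195, draw]
  FD 14: (-119.775,-34.094) -> (-133.298,-37.717) [heading=195, draw]
]
PU: pen up
FD 3: (-133.298,-37.717) -> (-136.196,-38.493) [heading=195, move]
FD 3: (-136.196,-38.493) -> (-139.093,-39.27) [heading=195, move]
RT 60: heading 195 -> 135
LT 30: heading 135 -> 165
FD 19: (-139.093,-39.27) -> (-157.446,-34.352) [heading=165, move]
Final: pos=(-157.446,-34.352), heading=165, 13 segment(s) drawn

Answer: -157.446 -34.352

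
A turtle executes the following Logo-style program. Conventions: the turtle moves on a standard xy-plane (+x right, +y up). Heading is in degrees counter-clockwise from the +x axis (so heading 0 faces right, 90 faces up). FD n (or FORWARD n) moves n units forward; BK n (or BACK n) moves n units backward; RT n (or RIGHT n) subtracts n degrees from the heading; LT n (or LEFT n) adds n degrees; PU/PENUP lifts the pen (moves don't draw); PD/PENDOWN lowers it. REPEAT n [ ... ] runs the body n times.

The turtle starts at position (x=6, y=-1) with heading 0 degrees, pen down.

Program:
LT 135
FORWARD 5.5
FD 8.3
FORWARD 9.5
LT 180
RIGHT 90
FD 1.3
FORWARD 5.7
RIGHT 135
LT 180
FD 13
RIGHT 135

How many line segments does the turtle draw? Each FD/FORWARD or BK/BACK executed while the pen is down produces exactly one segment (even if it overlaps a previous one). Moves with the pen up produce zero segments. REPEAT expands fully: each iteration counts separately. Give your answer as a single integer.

Executing turtle program step by step:
Start: pos=(6,-1), heading=0, pen down
LT 135: heading 0 -> 135
FD 5.5: (6,-1) -> (2.111,2.889) [heading=135, draw]
FD 8.3: (2.111,2.889) -> (-3.758,8.758) [heading=135, draw]
FD 9.5: (-3.758,8.758) -> (-10.476,15.476) [heading=135, draw]
LT 180: heading 135 -> 315
RT 90: heading 315 -> 225
FD 1.3: (-10.476,15.476) -> (-11.395,14.556) [heading=225, draw]
FD 5.7: (-11.395,14.556) -> (-15.425,10.526) [heading=225, draw]
RT 135: heading 225 -> 90
LT 180: heading 90 -> 270
FD 13: (-15.425,10.526) -> (-15.425,-2.474) [heading=270, draw]
RT 135: heading 270 -> 135
Final: pos=(-15.425,-2.474), heading=135, 6 segment(s) drawn
Segments drawn: 6

Answer: 6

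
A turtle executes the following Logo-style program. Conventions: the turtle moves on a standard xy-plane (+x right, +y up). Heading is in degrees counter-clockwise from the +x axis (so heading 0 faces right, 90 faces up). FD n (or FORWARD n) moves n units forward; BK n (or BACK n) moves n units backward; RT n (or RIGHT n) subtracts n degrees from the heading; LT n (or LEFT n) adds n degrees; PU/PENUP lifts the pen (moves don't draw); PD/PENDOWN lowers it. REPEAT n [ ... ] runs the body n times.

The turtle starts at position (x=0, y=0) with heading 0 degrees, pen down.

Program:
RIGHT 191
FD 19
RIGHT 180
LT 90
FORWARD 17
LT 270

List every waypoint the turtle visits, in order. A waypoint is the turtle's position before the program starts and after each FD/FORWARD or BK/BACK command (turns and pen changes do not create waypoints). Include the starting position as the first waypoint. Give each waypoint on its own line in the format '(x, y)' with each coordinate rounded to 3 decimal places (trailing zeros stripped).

Executing turtle program step by step:
Start: pos=(0,0), heading=0, pen down
RT 191: heading 0 -> 169
FD 19: (0,0) -> (-18.651,3.625) [heading=169, draw]
RT 180: heading 169 -> 349
LT 90: heading 349 -> 79
FD 17: (-18.651,3.625) -> (-15.407,20.313) [heading=79, draw]
LT 270: heading 79 -> 349
Final: pos=(-15.407,20.313), heading=349, 2 segment(s) drawn
Waypoints (3 total):
(0, 0)
(-18.651, 3.625)
(-15.407, 20.313)

Answer: (0, 0)
(-18.651, 3.625)
(-15.407, 20.313)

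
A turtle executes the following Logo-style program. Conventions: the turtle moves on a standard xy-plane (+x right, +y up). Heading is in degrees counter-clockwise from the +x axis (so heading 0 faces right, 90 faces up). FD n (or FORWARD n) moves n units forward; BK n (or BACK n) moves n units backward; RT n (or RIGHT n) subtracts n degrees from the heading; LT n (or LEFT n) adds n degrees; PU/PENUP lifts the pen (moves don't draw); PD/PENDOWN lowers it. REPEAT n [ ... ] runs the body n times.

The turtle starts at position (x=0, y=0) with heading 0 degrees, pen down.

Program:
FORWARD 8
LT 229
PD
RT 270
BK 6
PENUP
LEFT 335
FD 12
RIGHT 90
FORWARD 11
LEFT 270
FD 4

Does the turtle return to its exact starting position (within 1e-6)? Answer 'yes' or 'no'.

Executing turtle program step by step:
Start: pos=(0,0), heading=0, pen down
FD 8: (0,0) -> (8,0) [heading=0, draw]
LT 229: heading 0 -> 229
PD: pen down
RT 270: heading 229 -> 319
BK 6: (8,0) -> (3.472,3.936) [heading=319, draw]
PU: pen up
LT 335: heading 319 -> 294
FD 12: (3.472,3.936) -> (8.353,-7.026) [heading=294, move]
RT 90: heading 294 -> 204
FD 11: (8.353,-7.026) -> (-1.696,-11.5) [heading=204, move]
LT 270: heading 204 -> 114
FD 4: (-1.696,-11.5) -> (-3.323,-7.846) [heading=114, move]
Final: pos=(-3.323,-7.846), heading=114, 2 segment(s) drawn

Start position: (0, 0)
Final position: (-3.323, -7.846)
Distance = 8.521; >= 1e-6 -> NOT closed

Answer: no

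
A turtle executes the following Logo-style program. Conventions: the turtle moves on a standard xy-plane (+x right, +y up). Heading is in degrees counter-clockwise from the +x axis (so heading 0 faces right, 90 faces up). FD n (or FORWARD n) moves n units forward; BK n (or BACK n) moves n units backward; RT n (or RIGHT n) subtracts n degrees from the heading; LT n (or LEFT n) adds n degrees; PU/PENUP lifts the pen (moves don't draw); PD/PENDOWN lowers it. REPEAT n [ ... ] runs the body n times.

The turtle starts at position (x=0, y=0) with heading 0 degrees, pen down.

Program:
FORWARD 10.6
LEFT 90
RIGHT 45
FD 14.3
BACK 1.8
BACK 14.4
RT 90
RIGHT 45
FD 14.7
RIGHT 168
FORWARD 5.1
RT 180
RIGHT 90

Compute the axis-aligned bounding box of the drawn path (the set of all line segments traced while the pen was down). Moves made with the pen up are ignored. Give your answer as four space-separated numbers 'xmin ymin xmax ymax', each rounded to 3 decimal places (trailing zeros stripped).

Executing turtle program step by step:
Start: pos=(0,0), heading=0, pen down
FD 10.6: (0,0) -> (10.6,0) [heading=0, draw]
LT 90: heading 0 -> 90
RT 45: heading 90 -> 45
FD 14.3: (10.6,0) -> (20.712,10.112) [heading=45, draw]
BK 1.8: (20.712,10.112) -> (19.439,8.839) [heading=45, draw]
BK 14.4: (19.439,8.839) -> (9.256,-1.344) [heading=45, draw]
RT 90: heading 45 -> 315
RT 45: heading 315 -> 270
FD 14.7: (9.256,-1.344) -> (9.256,-16.044) [heading=270, draw]
RT 168: heading 270 -> 102
FD 5.1: (9.256,-16.044) -> (8.196,-11.055) [heading=102, draw]
RT 180: heading 102 -> 282
RT 90: heading 282 -> 192
Final: pos=(8.196,-11.055), heading=192, 6 segment(s) drawn

Segment endpoints: x in {0, 8.196, 9.256, 9.256, 10.6, 19.439, 20.712}, y in {-16.044, -11.055, -1.344, 0, 8.839, 10.112}
xmin=0, ymin=-16.044, xmax=20.712, ymax=10.112

Answer: 0 -16.044 20.712 10.112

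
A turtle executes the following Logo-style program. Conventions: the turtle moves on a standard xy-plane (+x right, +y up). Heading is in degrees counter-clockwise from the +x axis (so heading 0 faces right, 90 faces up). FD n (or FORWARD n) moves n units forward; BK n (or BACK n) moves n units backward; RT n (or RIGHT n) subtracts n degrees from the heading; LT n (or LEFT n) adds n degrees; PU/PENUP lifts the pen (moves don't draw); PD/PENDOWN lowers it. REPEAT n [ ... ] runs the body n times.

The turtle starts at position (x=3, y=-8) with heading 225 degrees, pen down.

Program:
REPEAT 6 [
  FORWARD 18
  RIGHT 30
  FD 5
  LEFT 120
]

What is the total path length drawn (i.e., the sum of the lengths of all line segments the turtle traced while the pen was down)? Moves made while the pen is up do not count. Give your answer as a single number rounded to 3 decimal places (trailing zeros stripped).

Executing turtle program step by step:
Start: pos=(3,-8), heading=225, pen down
REPEAT 6 [
  -- iteration 1/6 --
  FD 18: (3,-8) -> (-9.728,-20.728) [heading=225, draw]
  RT 30: heading 225 -> 195
  FD 5: (-9.728,-20.728) -> (-14.558,-22.022) [heading=195, draw]
  LT 120: heading 195 -> 315
  -- iteration 2/6 --
  FD 18: (-14.558,-22.022) -> (-1.83,-34.75) [heading=315, draw]
  RT 30: heading 315 -> 285
  FD 5: (-1.83,-34.75) -> (-0.536,-39.58) [heading=285, draw]
  LT 120: heading 285 -> 45
  -- iteration 3/6 --
  FD 18: (-0.536,-39.58) -> (12.192,-26.852) [heading=45, draw]
  RT 30: heading 45 -> 15
  FD 5: (12.192,-26.852) -> (17.022,-25.558) [heading=15, draw]
  LT 120: heading 15 -> 135
  -- iteration 4/6 --
  FD 18: (17.022,-25.558) -> (4.294,-12.83) [heading=135, draw]
  RT 30: heading 135 -> 105
  FD 5: (4.294,-12.83) -> (3,-8) [heading=105, draw]
  LT 120: heading 105 -> 225
  -- iteration 5/6 --
  FD 18: (3,-8) -> (-9.728,-20.728) [heading=225, draw]
  RT 30: heading 225 -> 195
  FD 5: (-9.728,-20.728) -> (-14.558,-22.022) [heading=195, draw]
  LT 120: heading 195 -> 315
  -- iteration 6/6 --
  FD 18: (-14.558,-22.022) -> (-1.83,-34.75) [heading=315, draw]
  RT 30: heading 315 -> 285
  FD 5: (-1.83,-34.75) -> (-0.536,-39.58) [heading=285, draw]
  LT 120: heading 285 -> 45
]
Final: pos=(-0.536,-39.58), heading=45, 12 segment(s) drawn

Segment lengths:
  seg 1: (3,-8) -> (-9.728,-20.728), length = 18
  seg 2: (-9.728,-20.728) -> (-14.558,-22.022), length = 5
  seg 3: (-14.558,-22.022) -> (-1.83,-34.75), length = 18
  seg 4: (-1.83,-34.75) -> (-0.536,-39.58), length = 5
  seg 5: (-0.536,-39.58) -> (12.192,-26.852), length = 18
  seg 6: (12.192,-26.852) -> (17.022,-25.558), length = 5
  seg 7: (17.022,-25.558) -> (4.294,-12.83), length = 18
  seg 8: (4.294,-12.83) -> (3,-8), length = 5
  seg 9: (3,-8) -> (-9.728,-20.728), length = 18
  seg 10: (-9.728,-20.728) -> (-14.558,-22.022), length = 5
  seg 11: (-14.558,-22.022) -> (-1.83,-34.75), length = 18
  seg 12: (-1.83,-34.75) -> (-0.536,-39.58), length = 5
Total = 138

Answer: 138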